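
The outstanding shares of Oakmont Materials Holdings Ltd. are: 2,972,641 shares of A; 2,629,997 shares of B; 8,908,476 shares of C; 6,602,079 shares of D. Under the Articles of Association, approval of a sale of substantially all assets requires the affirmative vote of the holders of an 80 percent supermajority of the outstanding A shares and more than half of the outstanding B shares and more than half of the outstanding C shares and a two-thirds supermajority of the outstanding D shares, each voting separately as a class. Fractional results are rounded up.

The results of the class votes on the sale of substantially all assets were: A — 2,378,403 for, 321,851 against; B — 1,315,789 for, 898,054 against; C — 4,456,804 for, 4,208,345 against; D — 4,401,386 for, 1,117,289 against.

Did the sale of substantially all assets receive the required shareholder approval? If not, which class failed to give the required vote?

A: 4/5 of 2972641 = 2378112.80, rounded up to 2378113; 2,378,113 required, 2,378,403 in favor — approved.
B: a majority of 2629997 is 1314999; 1,314,999 required, 1,315,789 in favor — approved.
C: a majority of 8908476 is 4454239; 4,454,239 required, 4,456,804 in favor — approved.
D: 2/3 of 6602079 = 4401386; 4,401,386 required, 4,401,386 in favor — approved.

Approved — every class gave the required vote.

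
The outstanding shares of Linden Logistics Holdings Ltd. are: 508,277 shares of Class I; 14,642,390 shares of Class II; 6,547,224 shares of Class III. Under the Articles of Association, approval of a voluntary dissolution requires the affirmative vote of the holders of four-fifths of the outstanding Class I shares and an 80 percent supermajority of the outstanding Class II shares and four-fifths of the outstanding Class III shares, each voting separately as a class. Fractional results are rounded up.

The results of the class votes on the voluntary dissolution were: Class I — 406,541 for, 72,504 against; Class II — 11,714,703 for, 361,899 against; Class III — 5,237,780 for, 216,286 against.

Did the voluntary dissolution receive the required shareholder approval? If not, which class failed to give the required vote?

Not approved — the Class I shares did not give the required vote.

Class I: 4/5 of 508277 = 406621.60, rounded up to 406622; 406,622 required, 406,541 in favor — not approved.
Class II: 4/5 of 14642390 = 11713912; 11,713,912 required, 11,714,703 in favor — approved.
Class III: 4/5 of 6547224 = 5237779.20, rounded up to 5237780; 5,237,780 required, 5,237,780 in favor — approved.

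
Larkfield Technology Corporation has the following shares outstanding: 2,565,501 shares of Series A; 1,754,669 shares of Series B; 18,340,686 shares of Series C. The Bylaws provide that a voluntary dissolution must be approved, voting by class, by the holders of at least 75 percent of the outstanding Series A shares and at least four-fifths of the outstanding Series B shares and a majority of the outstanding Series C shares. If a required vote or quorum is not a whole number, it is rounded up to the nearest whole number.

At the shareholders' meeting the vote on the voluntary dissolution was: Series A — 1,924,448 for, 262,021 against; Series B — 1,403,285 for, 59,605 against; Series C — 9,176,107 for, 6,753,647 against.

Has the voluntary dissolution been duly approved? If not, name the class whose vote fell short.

Series A: 3/4 of 2565501 = 1924125.75, rounded up to 1924126; 1,924,126 required, 1,924,448 in favor — approved.
Series B: 4/5 of 1754669 = 1403735.20, rounded up to 1403736; 1,403,736 required, 1,403,285 in favor — not approved.
Series C: a majority of 18340686 is 9170344; 9,170,344 required, 9,176,107 in favor — approved.

Not approved — the Series B shares did not give the required vote.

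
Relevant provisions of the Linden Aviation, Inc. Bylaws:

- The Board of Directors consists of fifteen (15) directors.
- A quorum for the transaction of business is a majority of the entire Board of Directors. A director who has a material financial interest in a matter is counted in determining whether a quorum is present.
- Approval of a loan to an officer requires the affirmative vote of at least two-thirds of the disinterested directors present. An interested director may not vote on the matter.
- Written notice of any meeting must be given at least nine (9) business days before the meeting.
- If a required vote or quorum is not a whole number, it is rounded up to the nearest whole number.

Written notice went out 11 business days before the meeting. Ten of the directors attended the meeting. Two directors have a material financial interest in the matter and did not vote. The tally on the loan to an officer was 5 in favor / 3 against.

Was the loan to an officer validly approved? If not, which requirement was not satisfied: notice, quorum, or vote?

Invalid — vote requirement not satisfied.

Notice: 11 business days given; 9 required (11 ≥ 9). Satisfied.
Quorum: 10 present (interested directors count toward quorum); quorum is 8. Satisfied.
Vote: the loan to an officer requires two-thirds of the disinterested directors present (10 − 2 = 8). 2/3 of 8 = 5.33, rounded up to 6, so 6 affirmative votes are needed; 5 voted in favor. Not satisfied.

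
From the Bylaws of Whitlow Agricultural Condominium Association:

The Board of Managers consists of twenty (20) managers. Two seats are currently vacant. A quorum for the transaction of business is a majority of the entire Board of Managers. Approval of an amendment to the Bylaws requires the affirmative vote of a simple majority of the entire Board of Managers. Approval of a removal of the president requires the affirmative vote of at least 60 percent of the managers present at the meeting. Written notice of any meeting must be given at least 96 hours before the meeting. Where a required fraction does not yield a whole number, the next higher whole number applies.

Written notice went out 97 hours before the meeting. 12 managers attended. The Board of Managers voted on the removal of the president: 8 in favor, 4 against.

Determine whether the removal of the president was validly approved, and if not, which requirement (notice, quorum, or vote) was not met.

Notice: 97 hours given; 96 required (97 ≥ 96). Satisfied.
Quorum: 12 present; quorum is 11. Satisfied.
Vote: the removal of the president requires three-fifths of the managers present (12). 3/5 of 12 = 7.20, rounded up to 8, so 8 affirmative votes are needed; 8 voted in favor. Satisfied.

Valid — all requirements satisfied.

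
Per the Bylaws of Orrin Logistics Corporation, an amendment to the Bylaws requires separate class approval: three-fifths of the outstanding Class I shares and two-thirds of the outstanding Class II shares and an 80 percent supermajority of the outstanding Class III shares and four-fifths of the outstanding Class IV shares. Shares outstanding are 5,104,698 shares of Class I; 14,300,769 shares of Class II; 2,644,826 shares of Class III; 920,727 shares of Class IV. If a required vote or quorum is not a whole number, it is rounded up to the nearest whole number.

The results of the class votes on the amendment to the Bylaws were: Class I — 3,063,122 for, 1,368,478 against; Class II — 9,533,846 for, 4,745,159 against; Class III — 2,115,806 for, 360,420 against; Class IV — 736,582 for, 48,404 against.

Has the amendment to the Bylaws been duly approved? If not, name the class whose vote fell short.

Class I: 3/5 of 5104698 = 3062818.80, rounded up to 3062819; 3,062,819 required, 3,063,122 in favor — approved.
Class II: 2/3 of 14300769 = 9533846; 9,533,846 required, 9,533,846 in favor — approved.
Class III: 4/5 of 2644826 = 2115860.80, rounded up to 2115861; 2,115,861 required, 2,115,806 in favor — not approved.
Class IV: 4/5 of 920727 = 736581.60, rounded up to 736582; 736,582 required, 736,582 in favor — approved.

Not approved — the Class III shares did not give the required vote.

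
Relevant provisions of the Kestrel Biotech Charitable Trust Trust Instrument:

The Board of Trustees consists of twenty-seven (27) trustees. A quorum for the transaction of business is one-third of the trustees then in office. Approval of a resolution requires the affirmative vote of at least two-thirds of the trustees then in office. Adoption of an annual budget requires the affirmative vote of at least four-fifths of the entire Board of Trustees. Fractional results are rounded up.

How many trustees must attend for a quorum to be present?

1/3 of 27 = 9.

9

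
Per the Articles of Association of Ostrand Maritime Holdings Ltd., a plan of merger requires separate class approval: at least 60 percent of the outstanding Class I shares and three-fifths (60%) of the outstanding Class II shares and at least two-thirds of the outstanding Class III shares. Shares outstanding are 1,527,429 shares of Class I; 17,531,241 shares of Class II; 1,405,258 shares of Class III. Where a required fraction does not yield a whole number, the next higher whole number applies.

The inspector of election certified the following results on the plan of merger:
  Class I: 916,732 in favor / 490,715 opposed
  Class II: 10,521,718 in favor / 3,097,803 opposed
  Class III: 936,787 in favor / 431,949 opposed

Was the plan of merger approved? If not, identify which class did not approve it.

Class I: 3/5 of 1527429 = 916457.40, rounded up to 916458; 916,458 required, 916,732 in favor — approved.
Class II: 3/5 of 17531241 = 10518744.60, rounded up to 10518745; 10,518,745 required, 10,521,718 in favor — approved.
Class III: 2/3 of 1405258 = 936838.67, rounded up to 936839; 936,839 required, 936,787 in favor — not approved.

Not approved — the Class III shares did not give the required vote.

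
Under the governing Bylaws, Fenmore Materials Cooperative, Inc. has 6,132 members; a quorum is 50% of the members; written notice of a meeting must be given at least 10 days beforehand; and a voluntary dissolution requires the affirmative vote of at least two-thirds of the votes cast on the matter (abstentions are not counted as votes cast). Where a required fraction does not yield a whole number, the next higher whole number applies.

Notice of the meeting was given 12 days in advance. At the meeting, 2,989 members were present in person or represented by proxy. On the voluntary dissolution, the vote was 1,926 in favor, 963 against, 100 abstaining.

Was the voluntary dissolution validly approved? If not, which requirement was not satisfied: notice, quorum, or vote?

Notice: 12 days given; 10 required. Satisfied.
Quorum: 50% of 6,132 = 3,066; 2,989 present. Not satisfied.
Vote: requires two-thirds of the votes cast (2,989 − 100 abstaining = 2,889); 2/3 of 2889 = 1926, so 1,926 needed; 1,926 in favor. Satisfied.

Invalid — quorum requirement not satisfied.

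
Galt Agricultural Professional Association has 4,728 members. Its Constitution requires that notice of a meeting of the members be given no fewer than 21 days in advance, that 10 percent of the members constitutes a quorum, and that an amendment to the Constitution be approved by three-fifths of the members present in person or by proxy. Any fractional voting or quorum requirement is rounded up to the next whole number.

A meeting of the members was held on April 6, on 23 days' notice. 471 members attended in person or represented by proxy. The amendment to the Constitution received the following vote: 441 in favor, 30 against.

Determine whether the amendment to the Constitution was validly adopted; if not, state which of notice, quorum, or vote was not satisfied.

Invalid — quorum requirement not satisfied.

Notice: 23 days given; 21 required. Satisfied.
Quorum: 10% of 4,728 = 472.80, rounded up to 473; 471 present. Not satisfied.
Vote: requires three-fifths of those present (471); 3/5 of 471 = 282.60, rounded up to 283, so 283 needed; 441 in favor. Satisfied.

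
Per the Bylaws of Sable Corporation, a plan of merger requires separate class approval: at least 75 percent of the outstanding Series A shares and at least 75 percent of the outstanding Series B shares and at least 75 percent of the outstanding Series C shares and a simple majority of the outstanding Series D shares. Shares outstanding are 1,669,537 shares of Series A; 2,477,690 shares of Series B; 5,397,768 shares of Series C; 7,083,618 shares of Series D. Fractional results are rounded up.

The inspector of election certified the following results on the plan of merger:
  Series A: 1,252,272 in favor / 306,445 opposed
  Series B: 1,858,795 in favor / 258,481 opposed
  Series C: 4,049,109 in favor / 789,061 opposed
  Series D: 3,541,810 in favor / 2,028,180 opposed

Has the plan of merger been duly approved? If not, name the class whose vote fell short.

Series A: 3/4 of 1669537 = 1252152.75, rounded up to 1252153; 1,252,153 required, 1,252,272 in favor — approved.
Series B: 3/4 of 2477690 = 1858267.50, rounded up to 1858268; 1,858,268 required, 1,858,795 in favor — approved.
Series C: 3/4 of 5397768 = 4048326; 4,048,326 required, 4,049,109 in favor — approved.
Series D: a majority of 7083618 is 3541810; 3,541,810 required, 3,541,810 in favor — approved.

Approved — every class gave the required vote.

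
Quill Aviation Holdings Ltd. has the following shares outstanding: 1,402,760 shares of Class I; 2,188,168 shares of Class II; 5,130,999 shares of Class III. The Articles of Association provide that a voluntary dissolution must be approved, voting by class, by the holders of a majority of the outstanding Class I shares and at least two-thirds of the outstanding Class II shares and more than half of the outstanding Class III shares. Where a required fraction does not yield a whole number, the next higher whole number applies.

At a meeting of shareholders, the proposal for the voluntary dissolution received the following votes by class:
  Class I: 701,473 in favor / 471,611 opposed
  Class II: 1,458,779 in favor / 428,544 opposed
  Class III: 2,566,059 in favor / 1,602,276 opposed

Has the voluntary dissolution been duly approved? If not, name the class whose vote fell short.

Class I: a majority of 1402760 is 701381; 701,381 required, 701,473 in favor — approved.
Class II: 2/3 of 2188168 = 1458778.67, rounded up to 1458779; 1,458,779 required, 1,458,779 in favor — approved.
Class III: a majority of 5130999 is 2565500; 2,565,500 required, 2,566,059 in favor — approved.

Approved — every class gave the required vote.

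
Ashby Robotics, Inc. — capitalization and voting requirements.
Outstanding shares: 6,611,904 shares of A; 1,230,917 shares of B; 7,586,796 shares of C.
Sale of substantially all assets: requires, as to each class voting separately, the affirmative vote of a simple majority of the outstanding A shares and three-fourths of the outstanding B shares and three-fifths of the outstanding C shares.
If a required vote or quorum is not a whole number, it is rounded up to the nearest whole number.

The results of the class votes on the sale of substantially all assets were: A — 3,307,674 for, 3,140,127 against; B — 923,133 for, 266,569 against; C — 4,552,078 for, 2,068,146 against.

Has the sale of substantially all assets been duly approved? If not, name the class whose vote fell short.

Not approved — the B shares did not give the required vote.

A: a majority of 6611904 is 3305953; 3,305,953 required, 3,307,674 in favor — approved.
B: 3/4 of 1230917 = 923187.75, rounded up to 923188; 923,188 required, 923,133 in favor — not approved.
C: 3/5 of 7586796 = 4552077.60, rounded up to 4552078; 4,552,078 required, 4,552,078 in favor — approved.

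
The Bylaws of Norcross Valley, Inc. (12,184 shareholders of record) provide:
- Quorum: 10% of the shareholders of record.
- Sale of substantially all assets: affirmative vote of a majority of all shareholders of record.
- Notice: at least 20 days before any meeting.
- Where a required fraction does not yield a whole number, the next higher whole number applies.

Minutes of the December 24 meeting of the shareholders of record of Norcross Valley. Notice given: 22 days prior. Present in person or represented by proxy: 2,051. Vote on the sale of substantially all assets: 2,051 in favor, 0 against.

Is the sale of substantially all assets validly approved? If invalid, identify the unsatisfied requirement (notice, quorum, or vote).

Notice: 22 days given; 20 required. Satisfied.
Quorum: 10% of 12,184 = 1,218.40, rounded up to 1,219; 2,051 present. Satisfied.
Vote: requires a majority of all shareholders of record (12,184); a majority of 12184 is 6093, so 6,093 needed; 2,051 in favor. Not satisfied.

Invalid — vote requirement not satisfied.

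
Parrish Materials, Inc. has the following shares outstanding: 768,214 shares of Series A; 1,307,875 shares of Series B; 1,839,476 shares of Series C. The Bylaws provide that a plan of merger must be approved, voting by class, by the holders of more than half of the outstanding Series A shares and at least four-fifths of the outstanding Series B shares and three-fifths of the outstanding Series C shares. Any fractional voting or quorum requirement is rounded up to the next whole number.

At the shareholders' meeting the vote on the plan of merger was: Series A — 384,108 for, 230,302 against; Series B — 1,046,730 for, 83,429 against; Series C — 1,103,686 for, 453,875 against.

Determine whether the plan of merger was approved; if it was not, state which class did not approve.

Series A: a majority of 768214 is 384108; 384,108 required, 384,108 in favor — approved.
Series B: 4/5 of 1307875 = 1046300; 1,046,300 required, 1,046,730 in favor — approved.
Series C: 3/5 of 1839476 = 1103685.60, rounded up to 1103686; 1,103,686 required, 1,103,686 in favor — approved.

Approved — every class gave the required vote.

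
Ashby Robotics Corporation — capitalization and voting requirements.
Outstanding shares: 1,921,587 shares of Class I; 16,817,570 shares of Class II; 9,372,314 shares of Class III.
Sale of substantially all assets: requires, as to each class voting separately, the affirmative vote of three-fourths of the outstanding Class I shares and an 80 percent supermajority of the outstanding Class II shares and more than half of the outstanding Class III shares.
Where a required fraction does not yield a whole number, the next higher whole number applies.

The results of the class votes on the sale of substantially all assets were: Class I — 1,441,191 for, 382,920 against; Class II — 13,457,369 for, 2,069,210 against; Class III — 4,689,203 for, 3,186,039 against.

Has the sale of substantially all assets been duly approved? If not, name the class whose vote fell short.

Class I: 3/4 of 1921587 = 1441190.25, rounded up to 1441191; 1,441,191 required, 1,441,191 in favor — approved.
Class II: 4/5 of 16817570 = 13454056; 13,454,056 required, 13,457,369 in favor — approved.
Class III: a majority of 9372314 is 4686158; 4,686,158 required, 4,689,203 in favor — approved.

Approved — every class gave the required vote.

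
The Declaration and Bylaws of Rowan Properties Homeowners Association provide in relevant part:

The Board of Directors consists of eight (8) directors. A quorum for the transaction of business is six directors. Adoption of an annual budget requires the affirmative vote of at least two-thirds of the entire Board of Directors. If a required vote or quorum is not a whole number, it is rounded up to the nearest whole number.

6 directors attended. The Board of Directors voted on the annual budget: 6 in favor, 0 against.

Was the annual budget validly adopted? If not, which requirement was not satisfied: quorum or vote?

Quorum: 6 present; quorum is 6. Satisfied.
Vote: the annual budget requires two-thirds of the entire Board of Directors (8). 2/3 of 8 = 5.33, rounded up to 6, so 6 affirmative votes are needed; 6 voted in favor. Satisfied.

Valid — all requirements satisfied.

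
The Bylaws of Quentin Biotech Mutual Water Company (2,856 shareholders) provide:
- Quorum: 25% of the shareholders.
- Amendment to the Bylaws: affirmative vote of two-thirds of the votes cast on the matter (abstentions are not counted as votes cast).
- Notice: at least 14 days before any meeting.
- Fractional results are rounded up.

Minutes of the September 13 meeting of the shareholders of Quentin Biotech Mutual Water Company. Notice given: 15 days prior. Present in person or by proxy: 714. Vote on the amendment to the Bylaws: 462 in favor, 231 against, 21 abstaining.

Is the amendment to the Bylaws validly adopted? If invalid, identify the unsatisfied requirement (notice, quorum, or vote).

Notice: 15 days given; 14 required. Satisfied.
Quorum: 25% of 2,856 = 714; 714 present. Satisfied.
Vote: requires two-thirds of the votes cast (714 − 21 abstaining = 693); 2/3 of 693 = 462, so 462 needed; 462 in favor. Satisfied.

Valid — all requirements satisfied.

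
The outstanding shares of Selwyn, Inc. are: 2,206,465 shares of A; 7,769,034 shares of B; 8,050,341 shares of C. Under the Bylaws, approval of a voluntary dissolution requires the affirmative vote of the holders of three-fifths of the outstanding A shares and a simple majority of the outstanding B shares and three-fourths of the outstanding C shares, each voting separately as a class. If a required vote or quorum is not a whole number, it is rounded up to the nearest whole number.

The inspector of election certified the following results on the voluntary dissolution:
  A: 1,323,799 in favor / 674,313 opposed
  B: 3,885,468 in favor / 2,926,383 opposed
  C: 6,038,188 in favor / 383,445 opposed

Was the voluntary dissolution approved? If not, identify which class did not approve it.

Not approved — the A shares did not give the required vote.

A: 3/5 of 2206465 = 1323879; 1,323,879 required, 1,323,799 in favor — not approved.
B: a majority of 7769034 is 3884518; 3,884,518 required, 3,885,468 in favor — approved.
C: 3/4 of 8050341 = 6037755.75, rounded up to 6037756; 6,037,756 required, 6,038,188 in favor — approved.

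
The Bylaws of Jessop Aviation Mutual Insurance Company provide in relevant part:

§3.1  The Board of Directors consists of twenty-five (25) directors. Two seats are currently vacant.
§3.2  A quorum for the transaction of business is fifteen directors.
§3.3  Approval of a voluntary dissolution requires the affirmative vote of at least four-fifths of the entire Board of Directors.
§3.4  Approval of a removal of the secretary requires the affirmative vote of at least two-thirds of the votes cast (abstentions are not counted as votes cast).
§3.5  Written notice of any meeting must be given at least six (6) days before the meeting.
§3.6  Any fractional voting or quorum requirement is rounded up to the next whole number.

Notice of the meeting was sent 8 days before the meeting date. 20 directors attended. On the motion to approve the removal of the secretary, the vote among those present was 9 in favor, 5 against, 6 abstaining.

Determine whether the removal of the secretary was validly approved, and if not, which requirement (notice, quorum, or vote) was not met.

Invalid — vote requirement not satisfied.

Notice: 8 days given; 6 required (8 ≥ 6). Satisfied.
Quorum: 20 present; quorum is 15. Satisfied.
Vote: the removal of the secretary requires two-thirds of the votes cast (20 present − 6 abstaining = 14). 2/3 of 14 = 9.33, rounded up to 10, so 10 affirmative votes are needed; 9 voted in favor. Not satisfied.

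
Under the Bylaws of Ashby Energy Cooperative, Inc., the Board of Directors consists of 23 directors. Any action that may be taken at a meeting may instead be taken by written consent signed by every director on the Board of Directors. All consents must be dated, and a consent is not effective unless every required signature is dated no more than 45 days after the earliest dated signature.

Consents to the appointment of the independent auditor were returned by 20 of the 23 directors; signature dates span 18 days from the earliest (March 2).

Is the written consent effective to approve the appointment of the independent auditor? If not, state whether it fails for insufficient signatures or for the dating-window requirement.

Not effective — insufficient signatures.

Signatures required: the unanimous vote of 23 — unanimous means all 23, so 23 needed; 20 signed. Insufficient.
Dating window: the latest signature is 18 days after the earliest; the limit is 45 days. Within the window.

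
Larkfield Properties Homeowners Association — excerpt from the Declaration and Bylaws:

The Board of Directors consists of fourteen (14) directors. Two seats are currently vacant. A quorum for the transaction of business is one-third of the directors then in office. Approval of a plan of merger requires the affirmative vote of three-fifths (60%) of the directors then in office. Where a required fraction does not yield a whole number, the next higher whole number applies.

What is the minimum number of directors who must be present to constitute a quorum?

1/3 of 12 = 4.

4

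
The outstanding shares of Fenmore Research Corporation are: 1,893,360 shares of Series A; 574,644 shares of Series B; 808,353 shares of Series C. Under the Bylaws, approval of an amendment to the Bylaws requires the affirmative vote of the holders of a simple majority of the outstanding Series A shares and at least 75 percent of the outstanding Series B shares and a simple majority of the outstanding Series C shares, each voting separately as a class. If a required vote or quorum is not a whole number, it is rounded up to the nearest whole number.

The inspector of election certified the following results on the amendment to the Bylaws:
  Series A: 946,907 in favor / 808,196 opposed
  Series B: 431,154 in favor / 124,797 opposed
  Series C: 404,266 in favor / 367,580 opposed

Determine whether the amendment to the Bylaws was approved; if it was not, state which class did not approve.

Series A: a majority of 1893360 is 946681; 946,681 required, 946,907 in favor — approved.
Series B: 3/4 of 574644 = 430983; 430,983 required, 431,154 in favor — approved.
Series C: a majority of 808353 is 404177; 404,177 required, 404,266 in favor — approved.

Approved — every class gave the required vote.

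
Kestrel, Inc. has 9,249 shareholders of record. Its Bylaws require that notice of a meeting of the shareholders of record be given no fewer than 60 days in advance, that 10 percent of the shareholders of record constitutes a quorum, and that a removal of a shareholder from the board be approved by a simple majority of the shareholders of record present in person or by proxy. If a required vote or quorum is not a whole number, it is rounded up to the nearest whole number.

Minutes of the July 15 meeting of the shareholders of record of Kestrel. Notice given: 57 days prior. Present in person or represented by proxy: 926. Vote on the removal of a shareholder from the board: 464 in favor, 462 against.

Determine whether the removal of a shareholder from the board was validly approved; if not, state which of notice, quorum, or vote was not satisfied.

Invalid — notice requirement not satisfied.

Notice: 57 days given; 60 required. Not satisfied.
Quorum: 10% of 9,249 = 924.90, rounded up to 925; 926 present. Satisfied.
Vote: requires a majority of those present (926); a majority of 926 is 464, so 464 needed; 464 in favor. Satisfied.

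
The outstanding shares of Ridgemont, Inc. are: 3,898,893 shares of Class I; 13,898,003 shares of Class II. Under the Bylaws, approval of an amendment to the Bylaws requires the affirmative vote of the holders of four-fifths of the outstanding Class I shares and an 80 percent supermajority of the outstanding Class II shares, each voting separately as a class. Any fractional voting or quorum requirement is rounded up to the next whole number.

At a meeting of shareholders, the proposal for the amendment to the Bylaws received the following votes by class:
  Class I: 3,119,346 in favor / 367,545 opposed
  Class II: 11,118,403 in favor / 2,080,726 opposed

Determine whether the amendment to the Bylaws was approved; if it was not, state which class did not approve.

Class I: 4/5 of 3898893 = 3119114.40, rounded up to 3119115; 3,119,115 required, 3,119,346 in favor — approved.
Class II: 4/5 of 13898003 = 11118402.40, rounded up to 11118403; 11,118,403 required, 11,118,403 in favor — approved.

Approved — every class gave the required vote.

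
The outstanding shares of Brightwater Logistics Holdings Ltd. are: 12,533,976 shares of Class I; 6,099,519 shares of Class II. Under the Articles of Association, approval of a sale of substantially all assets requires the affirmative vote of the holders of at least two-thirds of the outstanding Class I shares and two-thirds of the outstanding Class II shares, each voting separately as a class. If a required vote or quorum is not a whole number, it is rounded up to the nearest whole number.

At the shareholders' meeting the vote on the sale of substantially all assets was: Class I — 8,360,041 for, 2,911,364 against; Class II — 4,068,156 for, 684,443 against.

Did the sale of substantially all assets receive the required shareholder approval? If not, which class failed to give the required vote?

Approved — every class gave the required vote.

Class I: 2/3 of 12533976 = 8355984; 8,355,984 required, 8,360,041 in favor — approved.
Class II: 2/3 of 6099519 = 4066346; 4,066,346 required, 4,068,156 in favor — approved.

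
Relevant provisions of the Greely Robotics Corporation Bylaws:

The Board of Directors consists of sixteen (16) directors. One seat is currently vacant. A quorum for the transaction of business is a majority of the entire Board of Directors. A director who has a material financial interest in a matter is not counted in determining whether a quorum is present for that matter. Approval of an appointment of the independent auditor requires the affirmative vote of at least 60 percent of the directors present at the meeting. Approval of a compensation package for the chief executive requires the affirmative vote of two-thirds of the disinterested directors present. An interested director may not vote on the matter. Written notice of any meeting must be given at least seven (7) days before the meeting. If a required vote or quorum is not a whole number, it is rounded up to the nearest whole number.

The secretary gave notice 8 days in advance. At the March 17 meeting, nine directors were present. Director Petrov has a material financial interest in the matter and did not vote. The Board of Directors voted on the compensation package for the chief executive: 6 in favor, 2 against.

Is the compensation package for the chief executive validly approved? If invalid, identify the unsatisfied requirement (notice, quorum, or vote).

Invalid — quorum requirement not satisfied.

Notice: 8 days given; 7 required (8 ≥ 7). Satisfied.
Quorum: 9 present, but the 1 interested director does not count, leaving 8. Quorum is 9. Not satisfied.
Vote: the compensation package for the chief executive requires two-thirds of the disinterested directors present (9 − 1 = 8). 2/3 of 8 = 5.33, rounded up to 6, so 6 affirmative votes are needed; 6 voted in favor. Satisfied. (Moot — without a quorum no business can be validly transacted.)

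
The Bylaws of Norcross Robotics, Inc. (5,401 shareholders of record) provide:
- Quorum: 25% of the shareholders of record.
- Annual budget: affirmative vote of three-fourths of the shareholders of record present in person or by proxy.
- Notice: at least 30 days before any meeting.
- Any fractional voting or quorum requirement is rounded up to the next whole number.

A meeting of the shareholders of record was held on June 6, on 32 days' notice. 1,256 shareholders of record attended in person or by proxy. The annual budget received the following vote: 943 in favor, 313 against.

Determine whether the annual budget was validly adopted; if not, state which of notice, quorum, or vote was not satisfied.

Notice: 32 days given; 30 required. Satisfied.
Quorum: 25% of 5,401 = 1,350.25, rounded up to 1,351; 1,256 present. Not satisfied.
Vote: requires three-fourths of those present (1,256); 3/4 of 1256 = 942, so 942 needed; 943 in favor. Satisfied.

Invalid — quorum requirement not satisfied.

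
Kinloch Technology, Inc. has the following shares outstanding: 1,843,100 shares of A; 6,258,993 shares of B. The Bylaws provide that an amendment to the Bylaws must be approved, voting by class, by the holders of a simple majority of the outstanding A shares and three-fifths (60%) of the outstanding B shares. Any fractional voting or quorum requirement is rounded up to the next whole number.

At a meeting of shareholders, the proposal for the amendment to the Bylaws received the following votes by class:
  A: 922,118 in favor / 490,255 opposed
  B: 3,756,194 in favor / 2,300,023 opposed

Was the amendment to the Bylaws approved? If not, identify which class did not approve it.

Approved — every class gave the required vote.

A: a majority of 1843100 is 921551; 921,551 required, 922,118 in favor — approved.
B: 3/5 of 6258993 = 3755395.80, rounded up to 3755396; 3,755,396 required, 3,756,194 in favor — approved.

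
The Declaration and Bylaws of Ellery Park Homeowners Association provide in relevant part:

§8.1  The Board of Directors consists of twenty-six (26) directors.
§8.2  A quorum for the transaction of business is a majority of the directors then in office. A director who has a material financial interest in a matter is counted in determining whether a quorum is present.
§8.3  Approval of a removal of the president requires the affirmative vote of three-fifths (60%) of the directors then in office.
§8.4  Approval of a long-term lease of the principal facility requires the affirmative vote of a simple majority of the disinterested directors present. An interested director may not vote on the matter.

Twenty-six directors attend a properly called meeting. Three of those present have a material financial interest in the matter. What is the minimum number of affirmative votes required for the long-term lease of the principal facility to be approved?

The long-term lease of the principal facility requires a majority of the disinterested directors present (26 − 3 = 23).
A majority of 23 is 12.

12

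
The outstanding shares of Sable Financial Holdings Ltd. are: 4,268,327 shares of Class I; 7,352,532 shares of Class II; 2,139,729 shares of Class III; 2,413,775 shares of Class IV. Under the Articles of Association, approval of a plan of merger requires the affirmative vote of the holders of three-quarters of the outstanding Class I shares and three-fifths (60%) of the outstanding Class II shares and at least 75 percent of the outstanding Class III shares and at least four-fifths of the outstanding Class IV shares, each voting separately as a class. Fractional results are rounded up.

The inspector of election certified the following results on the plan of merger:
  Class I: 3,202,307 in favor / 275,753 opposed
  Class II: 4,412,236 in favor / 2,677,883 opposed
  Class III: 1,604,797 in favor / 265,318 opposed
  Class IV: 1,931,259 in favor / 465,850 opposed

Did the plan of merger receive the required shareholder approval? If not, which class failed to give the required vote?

Class I: 3/4 of 4268327 = 3201245.25, rounded up to 3201246; 3,201,246 required, 3,202,307 in favor — approved.
Class II: 3/5 of 7352532 = 4411519.20, rounded up to 4411520; 4,411,520 required, 4,412,236 in favor — approved.
Class III: 3/4 of 2139729 = 1604796.75, rounded up to 1604797; 1,604,797 required, 1,604,797 in favor — approved.
Class IV: 4/5 of 2413775 = 1931020; 1,931,020 required, 1,931,259 in favor — approved.

Approved — every class gave the required vote.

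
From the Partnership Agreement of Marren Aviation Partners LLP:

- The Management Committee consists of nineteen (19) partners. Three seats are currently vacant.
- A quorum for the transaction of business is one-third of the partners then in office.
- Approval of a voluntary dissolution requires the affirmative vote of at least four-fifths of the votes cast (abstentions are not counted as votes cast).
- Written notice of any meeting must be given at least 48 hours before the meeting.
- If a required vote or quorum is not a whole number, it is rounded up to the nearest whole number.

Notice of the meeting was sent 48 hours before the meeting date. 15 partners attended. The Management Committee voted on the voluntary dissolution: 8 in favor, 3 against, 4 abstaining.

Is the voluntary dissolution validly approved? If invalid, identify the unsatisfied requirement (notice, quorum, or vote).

Invalid — vote requirement not satisfied.

Notice: 48 hours given; 48 required (48 ≥ 48). Satisfied.
Quorum: 15 present; quorum is 6. Satisfied.
Vote: the voluntary dissolution requires four-fifths of the votes cast (15 present − 4 abstaining = 11). 4/5 of 11 = 8.80, rounded up to 9, so 9 affirmative votes are needed; 8 voted in favor. Not satisfied.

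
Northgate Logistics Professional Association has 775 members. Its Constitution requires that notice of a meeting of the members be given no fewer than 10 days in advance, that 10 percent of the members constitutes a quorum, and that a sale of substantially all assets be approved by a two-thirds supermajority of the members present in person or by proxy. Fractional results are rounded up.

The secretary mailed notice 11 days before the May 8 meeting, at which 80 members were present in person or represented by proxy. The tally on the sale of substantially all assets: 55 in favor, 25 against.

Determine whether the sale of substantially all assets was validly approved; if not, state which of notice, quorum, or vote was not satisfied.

Valid — all requirements satisfied.

Notice: 11 days given; 10 required. Satisfied.
Quorum: 10% of 775 = 77.50, rounded up to 78; 80 present. Satisfied.
Vote: requires two-thirds of those present (80); 2/3 of 80 = 53.33, rounded up to 54, so 54 needed; 55 in favor. Satisfied.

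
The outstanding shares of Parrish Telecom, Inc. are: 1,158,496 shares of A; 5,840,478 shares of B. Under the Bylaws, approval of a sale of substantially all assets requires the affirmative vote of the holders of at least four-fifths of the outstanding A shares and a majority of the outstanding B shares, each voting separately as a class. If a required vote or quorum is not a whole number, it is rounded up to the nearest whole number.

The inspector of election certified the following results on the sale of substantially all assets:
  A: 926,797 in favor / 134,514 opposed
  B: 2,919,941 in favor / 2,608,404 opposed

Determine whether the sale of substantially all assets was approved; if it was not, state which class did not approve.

A: 4/5 of 1158496 = 926796.80, rounded up to 926797; 926,797 required, 926,797 in favor — approved.
B: a majority of 5840478 is 2920240; 2,920,240 required, 2,919,941 in favor — not approved.

Not approved — the B shares did not give the required vote.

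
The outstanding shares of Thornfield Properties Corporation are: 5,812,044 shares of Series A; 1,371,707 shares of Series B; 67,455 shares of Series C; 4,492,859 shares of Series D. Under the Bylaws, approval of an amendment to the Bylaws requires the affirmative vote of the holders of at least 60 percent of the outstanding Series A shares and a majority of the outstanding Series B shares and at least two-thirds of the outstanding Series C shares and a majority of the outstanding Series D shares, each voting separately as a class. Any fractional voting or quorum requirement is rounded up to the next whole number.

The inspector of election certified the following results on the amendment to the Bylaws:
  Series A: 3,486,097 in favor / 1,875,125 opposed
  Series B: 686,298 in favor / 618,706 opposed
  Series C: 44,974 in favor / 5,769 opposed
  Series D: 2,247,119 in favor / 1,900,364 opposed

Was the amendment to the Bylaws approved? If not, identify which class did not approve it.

Series A: 3/5 of 5812044 = 3487226.40, rounded up to 3487227; 3,487,227 required, 3,486,097 in favor — not approved.
Series B: a majority of 1371707 is 685854; 685,854 required, 686,298 in favor — approved.
Series C: 2/3 of 67455 = 44970; 44,970 required, 44,974 in favor — approved.
Series D: a majority of 4492859 is 2246430; 2,246,430 required, 2,247,119 in favor — approved.

Not approved — the Series A shares did not give the required vote.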